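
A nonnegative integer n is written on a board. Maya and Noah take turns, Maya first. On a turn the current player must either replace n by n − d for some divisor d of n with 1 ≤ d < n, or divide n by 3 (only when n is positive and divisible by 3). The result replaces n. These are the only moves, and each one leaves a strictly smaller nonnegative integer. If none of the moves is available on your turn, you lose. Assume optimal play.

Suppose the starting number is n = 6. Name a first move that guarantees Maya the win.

Work bottom-up. With no move the player to move loses. Otherwise the position is W if at least one move leads to an L position for the opponent, and L if every move leads to a W.
n=0: no move → L
n=1: no move → L
n=2: W (go to 1, an L position)
n=3: W (go to 1, an L position)
n=4: L (options 2(W), 3(W) are all W)
n=5: W (go to 4, an L position)
n=6: W (go to 4, an L position)
From 6, the L positions reachable in one move are: 4.

Move to 4.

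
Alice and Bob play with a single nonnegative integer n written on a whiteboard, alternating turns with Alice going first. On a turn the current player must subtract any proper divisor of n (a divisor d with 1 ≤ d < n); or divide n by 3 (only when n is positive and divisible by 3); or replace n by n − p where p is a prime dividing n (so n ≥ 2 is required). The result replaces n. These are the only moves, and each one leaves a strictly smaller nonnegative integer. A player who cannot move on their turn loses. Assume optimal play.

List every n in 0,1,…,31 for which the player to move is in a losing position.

0, 1, 4, 9, 14, 20, 26

Positions with no move are L. A position that does have a move is losing for the player to move precisely when every available move leads to a winning position for the opponent. Fill in the labels:
n=0: no move → L
n=1: no move → L
n=2: →0(L), so W
n=3: →0(L), so W
n=4: →2(W), 3(W) — all W, so L
n=5: →0(L), so W
n=6: →4(L), so W
n=7: →0(L), so W
n=8: →4(L), so W
n=9: →3(W), 6(W), 8(W) — all W, so L
n=10: →9(L), so W
n=11: →0(L), so W
n=12: →4(L), so W
n=13: →0(L), so W
n=14: →7(W), 12(W), 13(W) — all W, so L
n=15: →14(L), so W
n=16: →14(L), so W
n=17: →0(L), so W
n=18: →9(L), so W
n=19: →0(L), so W
n=20: →10(W), 15(W), 16(W), 18(W), 19(W) — all W, so L
n=21: →14(L), so W
n=22: →20(L), so W
n=23: →0(L), so W
n=24: →20(L), so W
n=25: →20(L), so W
n=26: →13(W), 24(W), 25(W) — all W, so L
n=27: →9(L), so W
n=28: →14(L), so W
n=29: →0(L), so W
n=30: →20(L), so W
n=31: →0(L), so W
The losing starting values of n are exactly the entries labelled L in this table (7 of them).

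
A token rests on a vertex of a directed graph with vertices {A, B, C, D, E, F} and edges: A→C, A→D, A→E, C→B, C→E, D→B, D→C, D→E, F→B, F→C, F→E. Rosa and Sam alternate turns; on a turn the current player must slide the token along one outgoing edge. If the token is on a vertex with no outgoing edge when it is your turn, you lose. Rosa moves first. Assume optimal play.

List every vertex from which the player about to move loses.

Compute win/loss labels from the base case upward. A position with no move is L. Any other position is W if it can reach an L in one move, else L.
Every edge goes from a vertex to one that appears earlier in the order B, E, C, D, A, F, so processing vertices in that order labels each vertex after all of its successors.
B: no outgoing edge → L
E: no outgoing edge → L
C: can move to E, which is L ⇒ W
D: can move to E, which is L ⇒ W
A: can move to E, which is L ⇒ W
F: can move to E, which is L ⇒ W
Reading off the rows marked L gives the requested list; there are 2 such vertices.

B, E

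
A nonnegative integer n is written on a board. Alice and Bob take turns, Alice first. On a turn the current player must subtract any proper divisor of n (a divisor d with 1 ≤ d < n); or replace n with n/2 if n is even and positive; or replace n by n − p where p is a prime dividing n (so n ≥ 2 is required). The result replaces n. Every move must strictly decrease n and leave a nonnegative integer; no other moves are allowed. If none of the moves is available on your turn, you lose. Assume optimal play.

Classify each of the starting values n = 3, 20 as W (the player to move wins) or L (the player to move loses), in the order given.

Compute win/loss labels from the base case upward. A position with no move is L. Any other position is W if it can reach an L in one move, else L.
n=0: no move → L
n=1: no move → L
n=2: reaches L-position 0 → W
n=3: reaches L-position 0 → W
n=4: only reaches 2(W), 3(W), all W → L
n=5: reaches L-position 0 → W
n=6: reaches L-position 4 → W
n=7: reaches L-position 0 → W
n=8: reaches L-position 4 → W
n=9: only reaches 6(W), 8(W), all W → L
n=10: reaches L-position 9 → W
n=11: reaches L-position 0 → W
n=12: reaches L-position 9 → W
n=13: reaches L-position 0 → W
n=14: only reaches 7(W), 12(W), 13(W), all W → L
n=15: reaches L-position 14 → W
n=16: reaches L-position 14 → W
n=17: reaches L-position 0 → W
n=18: reaches L-position 9 → W
n=19: reaches L-position 0 → W
n=20: only reaches 10(W), 15(W), 16(W), 18(W), 19(W), all W → L

3: W, 20: L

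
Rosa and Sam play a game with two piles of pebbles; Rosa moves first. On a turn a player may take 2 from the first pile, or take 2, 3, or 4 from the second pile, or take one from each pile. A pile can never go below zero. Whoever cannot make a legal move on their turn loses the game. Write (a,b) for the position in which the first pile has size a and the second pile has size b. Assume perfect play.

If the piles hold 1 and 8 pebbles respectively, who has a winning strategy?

Rosa wins.

Use the standard recursion: the mover loses at a terminal position; elsewhere, the mover wins exactly when some move hands the opponent an L position.
No move ever increases a pile, so every position that can arise here has a ≤ 1 and b ≤ 8; it is enough to label the cells with 0 ≤ a ≤ 1 and 0 ≤ b ≤ 8.
Every move lowers a or b (never raises either), so fill the grid row by row in increasing a, and left to right within a row: each cell's successors are then already labelled.
      b=0  b=1  b=2  b=3  b=4  b=5  b=6  b=7  b=8
a=0:    L    L    W    W    W    W    L    L    W
a=1:    L    W    W    W    W    L    L    W    W
Cells with no legal move (terminal, hence L): (0,0), (0,1), (1,0).
The remaining L cells, each justified by listing all of its moves:
(0,6): L (options (0,4)(W), (0,3)(W), (0,2)(W) are all W)
(0,7): L (options (0,5)(W), (0,4)(W), (0,3)(W) are all W)
(1,5): L (options (1,3)(W), (1,2)(W), (1,1)(W), (0,4)(W) are all W)
(1,6): L (options (1,4)(W), (1,3)(W), (1,2)(W), (0,5)(W) are all W)
Every other cell has at least one move into one of the L cells above, so it is W.
The starting position (1,8) is W: Rosa should move to (1,6), handing over an L position.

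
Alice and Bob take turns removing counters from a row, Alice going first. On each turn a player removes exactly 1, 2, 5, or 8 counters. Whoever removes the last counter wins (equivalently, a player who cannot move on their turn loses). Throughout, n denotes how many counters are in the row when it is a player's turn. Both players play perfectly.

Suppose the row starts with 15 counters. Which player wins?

Compute win/loss labels from the base case upward. A position with no move is L. Any other position is W if it can reach an L in one move, else L.
n=0: no move → L
n=1: →0(L), so W
n=2: →0(L), so W
n=3: →2(W), 1(W) — all W, so L
n=4: →3(L), so W
n=5: →3(L), so W
n=6: →5(W), 4(W), 1(W) — all W, so L
n=7: →6(L), so W
n=8: →6(L), so W
n=9: →8(W), 7(W), 4(W), 1(W) — all W, so L
n=10: →9(L), so W
n=11: →9(L), so W
n=12: →11(W), 10(W), 7(W), 4(W) — all W, so L
n=13: →12(L), so W
n=14: →12(L), so W
n=15: →14(W), 13(W), 10(W), 7(W) — all W, so L
Every move from 15 reaches a W position, so the mover loses.

Bob wins.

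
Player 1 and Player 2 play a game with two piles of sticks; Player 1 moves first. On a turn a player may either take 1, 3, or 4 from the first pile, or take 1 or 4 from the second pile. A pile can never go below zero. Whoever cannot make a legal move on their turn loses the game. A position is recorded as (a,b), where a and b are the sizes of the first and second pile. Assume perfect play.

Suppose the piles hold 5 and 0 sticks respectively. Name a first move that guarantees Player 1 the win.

Move to (2,0).

Use the standard recursion: the mover loses at a terminal position; elsewhere, the mover wins exactly when some move hands the opponent an L position.
No move ever increases a pile, so every position that can arise here has a ≤ 5 and b ≤ 0; it is enough to label the cells with 0 ≤ a ≤ 5 and 0 ≤ b ≤ 0.
Every move lowers a or b (never raises either), so fill the grid row by row in increasing a, and left to right within a row: each cell's successors are then already labelled.
      b=0
a=0:    L
a=1:    W
a=2:    L
a=3:    W
a=4:    W
a=5:    W
Cells with no legal move (terminal, hence L): (0,0).
The remaining L cells, each justified by listing all of its moves:
(2,0): only reaches (1,0)(W), which is W → L
Every other cell has at least one move into one of the L cells above, so it is W.
From (5,0), the L positions reachable in one move are: (2,0).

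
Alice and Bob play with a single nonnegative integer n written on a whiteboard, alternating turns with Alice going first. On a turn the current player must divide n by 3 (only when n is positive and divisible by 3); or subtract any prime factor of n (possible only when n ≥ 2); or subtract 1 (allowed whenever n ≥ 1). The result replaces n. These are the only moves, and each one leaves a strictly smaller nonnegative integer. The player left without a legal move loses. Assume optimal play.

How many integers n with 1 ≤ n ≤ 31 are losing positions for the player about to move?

7

Classify positions by backward induction: terminal positions (no move available) are L. From any other position, the mover wins iff some move reaches an L.
n=0: no move → L
n=1: →0(L), so W
n=2: →0(L), so W
n=3: →0(L), so W
n=4: →2(W), 3(W) — all W, so L
n=5: →0(L), so W
n=6: →4(L), so W
n=7: →0(L), so W
n=8: →6(W), 7(W) — all W, so L
n=9: →8(L), so W
n=10: →8(L), so W
n=11: →0(L), so W
n=12: →4(L), so W
n=13: →0(L), so W
n=14: →7(W), 12(W), 13(W) — all W, so L
n=15: →14(L), so W
n=16: →14(L), so W
n=17: →0(L), so W
n=18: →6(W), 15(W), 16(W), 17(W) — all W, so L
n=19: →0(L), so W
n=20: →18(L), so W
n=21: →14(L), so W
n=22: →11(W), 20(W), 21(W) — all W, so L
n=23: →0(L), so W
n=24: →8(L), so W
n=25: →20(W), 24(W) — all W, so L
n=26: →25(L), so W
n=27: →9(W), 24(W), 26(W) — all W, so L
n=28: →27(L), so W
n=29: →0(L), so W
n=30: →25(L), so W
n=31: →0(L), so W
L entries with 1 ≤ n ≤ 31 (n=0 is outside the asked range and is not counted): n = 4, 8, 14, 18, 22, 25, 27; that makes 7.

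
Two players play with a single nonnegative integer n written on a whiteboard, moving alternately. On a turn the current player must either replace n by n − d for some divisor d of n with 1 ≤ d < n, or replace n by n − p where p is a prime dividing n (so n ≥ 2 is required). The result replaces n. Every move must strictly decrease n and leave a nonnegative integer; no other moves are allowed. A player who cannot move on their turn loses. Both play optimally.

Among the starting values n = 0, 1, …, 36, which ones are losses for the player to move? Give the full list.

Classify positions by backward induction: terminal positions (no move available) are L. From any other position, the mover wins iff some move reaches an L.
n=0: no move → L
n=1: no move → L
n=2: reaches L-position 0 → W
n=3: reaches L-position 0 → W
n=4: only reaches 2(W), 3(W), all W → L
n=5: reaches L-position 0 → W
n=6: reaches L-position 4 → W
n=7: reaches L-position 0 → W
n=8: reaches L-position 4 → W
n=9: only reaches 6(W), 8(W), all W → L
n=10: reaches L-position 9 → W
n=11: reaches L-position 0 → W
n=12: reaches L-position 9 → W
n=13: reaches L-position 0 → W
n=14: only reaches 7(W), 12(W), 13(W), all W → L
n=15: reaches L-position 14 → W
n=16: reaches L-position 14 → W
n=17: reaches L-position 0 → W
n=18: reaches L-position 9 → W
n=19: reaches L-position 0 → W
n=20: only reaches 10(W), 15(W), 16(W), 18(W), 19(W), all W → L
n=21: reaches L-position 14 → W
n=22: reaches L-position 20 → W
n=23: reaches L-position 0 → W
n=24: reaches L-position 20 → W
n=25: reaches L-position 20 → W
n=26: only reaches 13(W), 24(W), 25(W), all W → L
n=27: reaches L-position 26 → W
n=28: reaches L-position 14 → W
n=29: reaches L-position 0 → W
n=30: reaches L-position 20 → W
n=31: reaches L-position 0 → W
n=32: only reaches 16(W), 24(W), 28(W), 30(W), 31(W), all W → L
n=33: reaches L-position 32 → W
n=34: reaches L-position 32 → W
n=35: only reaches 28(W), 30(W), 34(W), all W → L
n=36: reaches L-position 32 → W
Reading off the rows marked L gives the requested list; there are 9 such values of n.

0, 1, 4, 9, 14, 20, 26, 32, 35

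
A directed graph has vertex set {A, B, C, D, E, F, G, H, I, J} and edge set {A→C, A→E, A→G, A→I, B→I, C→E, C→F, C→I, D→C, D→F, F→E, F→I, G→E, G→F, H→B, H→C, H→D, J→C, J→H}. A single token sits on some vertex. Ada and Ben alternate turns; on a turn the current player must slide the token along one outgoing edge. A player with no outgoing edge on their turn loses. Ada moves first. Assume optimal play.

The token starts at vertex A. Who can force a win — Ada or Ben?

Build the W/L table. Terminal = L. A non-terminal position is W if it has a move to some L; otherwise it is L.
Every edge goes from a vertex to one that appears earlier in the order I, E, F, C, B, D, G, H, J, A, so processing vertices in that order labels each vertex after all of its successors.
I: no outgoing edge → L
E: no outgoing edge → L
F: can move to E, which is L ⇒ W
C: can move to E, which is L ⇒ W
B: can move to I, which is L ⇒ W
D: moves to C(W), F(W); every one is W ⇒ L
G: can move to E, which is L ⇒ W
H: can move to D, which is L ⇒ W
J: moves to H(W), C(W); every one is W ⇒ L
A: can move to E, which is L ⇒ W
From A Ada can move to E, reaching an L position.

Ada wins.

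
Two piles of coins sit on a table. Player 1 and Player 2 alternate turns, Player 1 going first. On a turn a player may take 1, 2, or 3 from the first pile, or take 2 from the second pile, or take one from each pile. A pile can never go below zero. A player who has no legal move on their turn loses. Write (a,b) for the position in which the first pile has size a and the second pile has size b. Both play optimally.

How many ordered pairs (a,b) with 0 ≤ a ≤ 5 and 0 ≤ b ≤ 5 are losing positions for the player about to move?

Positions with no move are L. A position that does have a move is losing for the player to move precisely when every available move leads to a winning position for the opponent. Fill in the labels:
Every move lowers a or b (never raises either), so fill the grid row by row in increasing a, and left to right within a row: each cell's successors are then already labelled.
      b=0  b=1  b=2  b=3  b=4  b=5
a=0:    L    L    W    W    L    L
a=1:    W    W    W    L    W    W
a=2:    W    W    L    W    W    W
a=3:    W    W    W    W    W    W
a=4:    L    L    W    W    L    L
a=5:    W    W    W    L    W    W
Cells with no legal move (terminal, hence L): (0,0), (0,1).
The remaining L cells, each justified by listing all of its moves:
(0,4): the only move is to (0,2)(W), a W ⇒ L
(0,5): the only move is to (0,3)(W), a W ⇒ L
(1,3): moves to (0,3)(W), (1,1)(W), (0,2)(W); every one is W ⇒ L
(2,2): moves to (1,2)(W), (0,2)(W), (2,0)(W), (1,1)(W); every one is W ⇒ L
(4,0): moves to (3,0)(W), (2,0)(W), (1,0)(W); every one is W ⇒ L
(4,1): moves to (3,1)(W), (2,1)(W), (1,1)(W), (3,0)(W); every one is W ⇒ L
(4,4): moves to (3,4)(W), (2,4)(W), (1,4)(W), (4,2)(W), (3,3)(W); every one is W ⇒ L
(4,5): moves to (3,5)(W), (2,5)(W), (1,5)(W), (4,3)(W), (3,4)(W); every one is W ⇒ L
(5,3): moves to (4,3)(W), (3,3)(W), (2,3)(W), (5,1)(W), (4,2)(W); every one is W ⇒ L
Every other cell has at least one move into one of the L cells above, so it is W.
L cells per row: a=0: 4, a=1: 1, a=2: 1, a=3: 0, a=4: 4, a=5: 1; total 11.

11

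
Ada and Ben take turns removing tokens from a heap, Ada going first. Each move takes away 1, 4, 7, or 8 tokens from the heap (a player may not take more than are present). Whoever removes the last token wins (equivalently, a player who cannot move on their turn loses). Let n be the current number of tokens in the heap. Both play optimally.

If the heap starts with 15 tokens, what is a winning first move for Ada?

Use the standard recursion: the mover loses at a terminal position; elsewhere, the mover wins exactly when some move hands the opponent an L position.
n=0: no move → L
n=1: →0(L), so W
n=2: →1(W) only, which is W, so L
n=3: →2(L), so W
n=4: →0(L), so W
n=5: →4(W), 1(W) — all W, so L
n=6: →5(L), so W
n=7: →0(L), so W
n=8: →0(L), so W
n=9: →5(L), so W
n=10: →2(L), so W
n=11: →10(W), 7(W), 4(W), 3(W) — all W, so L
n=12: →11(L), so W
n=13: →5(L), so W
n=14: →13(W), 10(W), 7(W), 6(W) — all W, so L
n=15: →14(L), so W
From 15, the L positions reachable in one move are: 14, 11. Any move reaching one of these is winning.

Remove 1, leaving 14.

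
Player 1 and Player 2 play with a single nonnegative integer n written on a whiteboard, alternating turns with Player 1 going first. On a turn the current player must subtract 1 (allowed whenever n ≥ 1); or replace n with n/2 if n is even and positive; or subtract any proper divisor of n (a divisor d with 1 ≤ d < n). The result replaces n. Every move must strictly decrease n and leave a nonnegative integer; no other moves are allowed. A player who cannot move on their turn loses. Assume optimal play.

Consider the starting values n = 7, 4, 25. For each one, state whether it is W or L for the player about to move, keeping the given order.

7: L, 4: W, 25: L

Compute win/loss labels from the base case upward. A position with no move is L. Any other position is W if it can reach an L in one move, else L.
n=0: no move → L
n=1: →0(L), so W
n=2: →1(W) only, which is W, so L
n=3: →2(L), so W
n=4: →2(L), so W
n=5: →4(W) only, which is W, so L
n=6: →5(L), so W
n=7: →6(W) only, which is W, so L
n=8: →7(L), so W
n=9: →6(W), 8(W) — all W, so L
n=10: →5(L), so W
n=11: →10(W) only, which is W, so L
n=12: →9(L), so W
n=13: →12(W) only, which is W, so L
n=14: →7(L), so W
n=15: →10(W), 12(W), 14(W) — all W, so L
n=16: →15(L), so W
n=17: →16(W) only, which is W, so L
n=18: →9(L), so W
n=19: →18(W) only, which is W, so L
n=20: →15(L), so W
n=21: →14(W), 18(W), 20(W) — all W, so L
n=22: →11(L), so W
n=23: →22(W) only, which is W, so L
n=24: →21(L), so W
n=25: →20(W), 24(W) — all W, so L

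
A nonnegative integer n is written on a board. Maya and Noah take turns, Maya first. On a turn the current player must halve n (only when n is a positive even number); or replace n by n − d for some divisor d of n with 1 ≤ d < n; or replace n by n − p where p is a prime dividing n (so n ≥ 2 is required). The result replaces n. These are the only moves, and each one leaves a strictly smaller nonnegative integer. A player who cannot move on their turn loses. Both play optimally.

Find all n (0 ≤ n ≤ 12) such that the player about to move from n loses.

Use the standard recursion: the mover loses at a terminal position; elsewhere, the mover wins exactly when some move hands the opponent an L position.
n=0: no move → L
n=1: no move → L
n=2: reaches L-position 0 → W
n=3: reaches L-position 0 → W
n=4: only reaches 2(W), 3(W), all W → L
n=5: reaches L-position 0 → W
n=6: reaches L-position 4 → W
n=7: reaches L-position 0 → W
n=8: reaches L-position 4 → W
n=9: only reaches 6(W), 8(W), all W → L
n=10: reaches L-position 9 → W
n=11: reaches L-position 0 → W
n=12: reaches L-position 9 → W
Reading off the rows marked L gives the requested list; there are 4 such values of n.

0, 1, 4, 9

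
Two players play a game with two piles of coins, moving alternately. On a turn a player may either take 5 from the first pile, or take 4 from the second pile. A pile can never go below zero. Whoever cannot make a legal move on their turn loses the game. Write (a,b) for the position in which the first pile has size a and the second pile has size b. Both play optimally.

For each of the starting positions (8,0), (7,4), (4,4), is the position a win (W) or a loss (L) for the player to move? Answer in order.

(8,0): W, (7,4): L, (4,4): W

Work bottom-up. With no move the player to move loses. Otherwise the position is W if at least one move leads to an L position for the opponent, and L if every move leads to a W.
No move ever increases a pile, so every position that can arise here has a ≤ 8 and b ≤ 4; it is enough to label the cells with 0 ≤ a ≤ 8 and 0 ≤ b ≤ 4.
Every move lowers a or b (never raises either), so fill the grid row by row in increasing a, and left to right within a row: each cell's successors are then already labelled.
      b=0  b=1  b=2  b=3  b=4
a=0:    L    L    L    L    W
a=1:    L    L    L    L    W
a=2:    L    L    L    L    W
a=3:    L    L    L    L    W
a=4:    L    L    L    L    W
a=5:    W    W    W    W    L
a=6:    W    W    W    W    L
a=7:    W    W    W    W    L
a=8:    W    W    W    W    L
Cells with no legal move (terminal, hence L): (0,0), (0,1), (0,2), (0,3), (1,0), (1,1), (1,2), (1,3), (2,0), (2,1), (2,2), (2,3), (3,0), (3,1), (3,2), (3,3), (4,0), (4,1), (4,2), (4,3).
The remaining L cells, each justified by listing all of its moves:
(5,4): L (options (0,4)(W), (5,0)(W) are all W)
(6,4): L (options (1,4)(W), (6,0)(W) are all W)
(7,4): L (options (2,4)(W), (7,0)(W) are all W)
(8,4): L (options (3,4)(W), (8,0)(W) are all W)
Every other cell has at least one move into one of the L cells above, so it is W.
(8,0): the move to (3,0) reaches an L cell, so W
(7,4): one of the L cells justified above, so L
(4,4): the move to (4,0) reaches an L cell, so W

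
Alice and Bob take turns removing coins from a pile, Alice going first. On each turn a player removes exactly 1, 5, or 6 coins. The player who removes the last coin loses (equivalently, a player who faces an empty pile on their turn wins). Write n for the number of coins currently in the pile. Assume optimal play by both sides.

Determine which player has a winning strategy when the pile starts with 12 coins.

Use the standard recursion: the mover wins at a terminal position; elsewhere, the mover wins exactly when some move hands the opponent an L position.
n=0: no move; the opponent has just taken the last coin and therefore loses → W
n=1: the only move is to 0(W), a W ⇒ L
n=2: can move to 1, which is L ⇒ W
n=3: the only move is to 2(W), a W ⇒ L
n=4: can move to 3, which is L ⇒ W
n=5: moves to 4(W), 0(W); every one is W ⇒ L
n=6: can move to 5, which is L ⇒ W
n=7: can move to 1, which is L ⇒ W
n=8: can move to 3, which is L ⇒ W
n=9: can move to 3, which is L ⇒ W
n=10: can move to 5, which is L ⇒ W
n=11: can move to 5, which is L ⇒ W
n=12: moves to 11(W), 7(W), 6(W); every one is W ⇒ L
Every move from 12 reaches a W position, so the mover loses.

Bob wins.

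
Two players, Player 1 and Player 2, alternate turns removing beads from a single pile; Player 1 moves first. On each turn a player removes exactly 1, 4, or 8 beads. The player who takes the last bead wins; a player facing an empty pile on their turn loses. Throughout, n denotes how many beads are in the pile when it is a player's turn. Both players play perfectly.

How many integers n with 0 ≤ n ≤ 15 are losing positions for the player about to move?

Classify positions by backward induction: terminal positions (no move available) are L. From any other position, the mover wins iff some move reaches an L.
n=0: no move → L
n=1: can move to 0, which is L ⇒ W
n=2: the only move is to 1(W), a W ⇒ L
n=3: can move to 2, which is L ⇒ W
n=4: can move to 0, which is L ⇒ W
n=5: moves to 4(W), 1(W); every one is W ⇒ L
n=6: can move to 5, which is L ⇒ W
n=7: moves to 6(W), 3(W); every one is W ⇒ L
n=8: can move to 7, which is L ⇒ W
n=9: can move to 5, which is L ⇒ W
n=10: can move to 2, which is L ⇒ W
n=11: can move to 7, which is L ⇒ W
n=12: moves to 11(W), 8(W), 4(W); every one is W ⇒ L
n=13: can move to 12, which is L ⇒ W
n=14: moves to 13(W), 10(W), 6(W); every one is W ⇒ L
n=15: can move to 14, which is L ⇒ W
L entries with 0 ≤ n ≤ 15: n = 0, 2, 5, 7, 12, 14; that makes 6.

6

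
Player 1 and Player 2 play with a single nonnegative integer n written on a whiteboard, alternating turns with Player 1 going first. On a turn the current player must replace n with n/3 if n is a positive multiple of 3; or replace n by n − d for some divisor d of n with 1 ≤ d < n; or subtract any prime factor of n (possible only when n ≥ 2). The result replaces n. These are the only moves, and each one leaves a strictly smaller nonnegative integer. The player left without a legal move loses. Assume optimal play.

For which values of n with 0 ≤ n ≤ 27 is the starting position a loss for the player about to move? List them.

0, 1, 4, 9, 14, 20, 26

Work bottom-up. With no move the player to move loses. Otherwise the position is W if at least one move leads to an L position for the opponent, and L if every move leads to a W.
n=0: no move → L
n=1: no move → L
n=2: can move to 0, which is L ⇒ W
n=3: can move to 0, which is L ⇒ W
n=4: moves to 2(W), 3(W); every one is W ⇒ L
n=5: can move to 0, which is L ⇒ W
n=6: can move to 4, which is L ⇒ W
n=7: can move to 0, which is L ⇒ W
n=8: can move to 4, which is L ⇒ W
n=9: moves to 3(W), 6(W), 8(W); every one is W ⇒ L
n=10: can move to 9, which is L ⇒ W
n=11: can move to 0, which is L ⇒ W
n=12: can move to 4, which is L ⇒ W
n=13: can move to 0, which is L ⇒ W
n=14: moves to 7(W), 12(W), 13(W); every one is W ⇒ L
n=15: can move to 14, which is L ⇒ W
n=16: can move to 14, which is L ⇒ W
n=17: can move to 0, which is L ⇒ W
n=18: can move to 9, which is L ⇒ W
n=19: can move to 0, which is L ⇒ W
n=20: moves to 10(W), 15(W), 16(W), 18(W), 19(W); every one is W ⇒ L
n=21: can move to 14, which is L ⇒ W
n=22: can move to 20, which is L ⇒ W
n=23: can move to 0, which is L ⇒ W
n=24: can move to 20, which is L ⇒ W
n=25: can move to 20, which is L ⇒ W
n=26: moves to 13(W), 24(W), 25(W); every one is W ⇒ L
n=27: can move to 9, which is L ⇒ W
The losing starting values of n are exactly the entries labelled L in this table (7 of them).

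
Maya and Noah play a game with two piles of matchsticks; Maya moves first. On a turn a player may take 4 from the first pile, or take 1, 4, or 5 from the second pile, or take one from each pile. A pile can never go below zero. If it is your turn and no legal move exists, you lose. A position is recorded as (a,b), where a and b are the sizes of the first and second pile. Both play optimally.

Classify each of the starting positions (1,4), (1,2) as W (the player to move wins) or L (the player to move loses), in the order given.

Classify positions by backward induction: terminal positions (no move available) are L. From any other position, the mover wins iff some move reaches an L.
No move ever increases a pile, so every position that can arise here has a ≤ 1 and b ≤ 4; it is enough to label the cells with 0 ≤ a ≤ 1 and 0 ≤ b ≤ 4.
Every move lowers a or b (never raises either), so fill the grid row by row in increasing a, and left to right within a row: each cell's successors are then already labelled.
      b=0  b=1  b=2  b=3  b=4
a=0:    L    W    L    W    W
a=1:    L    W    L    W    W
Cells with no legal move (terminal, hence L): (0,0), (1,0).
The remaining L cells, each justified by listing all of its moves:
(0,2): L (sole option (0,1)(W) is W)
(1,2): L (options (1,1)(W), (0,1)(W) are all W)
Every other cell has at least one move into one of the L cells above, so it is W.
(1,4): the move to (1,0) reaches an L cell, so W
(1,2): one of the L cells justified above, so L

(1,4): W, (1,2): L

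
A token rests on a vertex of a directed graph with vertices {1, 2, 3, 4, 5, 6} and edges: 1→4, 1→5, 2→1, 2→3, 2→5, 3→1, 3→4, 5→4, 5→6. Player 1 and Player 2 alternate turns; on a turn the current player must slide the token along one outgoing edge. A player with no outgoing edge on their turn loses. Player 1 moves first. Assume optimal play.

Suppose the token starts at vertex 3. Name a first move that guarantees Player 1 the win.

Move to 4.

Label each position W (a win for the player to move) or L (a loss). A position with no legal move is L; any other position is W exactly when some move reaches an L, and L when every move reaches a W.
Every edge goes from a vertex to one that appears earlier in the order 4, 6, 5, 1, 3, 2, so processing vertices in that order labels each vertex after all of its successors.
4: no outgoing edge → L
6: no outgoing edge → L
5: →6(L), so W
1: →4(L), so W
3: →4(L), so W
2: →3(W), 1(W), 5(W) — all W, so L
From 3, the L positions reachable in one move are: 4.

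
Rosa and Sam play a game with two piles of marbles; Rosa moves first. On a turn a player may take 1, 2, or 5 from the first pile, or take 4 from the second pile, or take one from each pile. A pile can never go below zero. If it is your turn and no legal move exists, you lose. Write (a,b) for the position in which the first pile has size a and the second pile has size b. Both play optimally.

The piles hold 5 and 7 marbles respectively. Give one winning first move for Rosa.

Positions with no move are L. A position that does have a move is losing for the player to move precisely when every available move leads to a winning position for the opponent. Fill in the labels:
No move ever increases a pile, so every position that can arise here has a ≤ 5 and b ≤ 7; it is enough to label the cells with 0 ≤ a ≤ 5 and 0 ≤ b ≤ 7.
Every move lowers a or b (never raises either), so fill the grid row by row in increasing a, and left to right within a row: each cell's successors are then already labelled.
      b=0  b=1  b=2  b=3  b=4  b=5  b=6  b=7
a=0:    L    L    L    L    W    W    W    W
a=1:    W    W    W    W    W    L    L    L
a=2:    W    W    W    W    L    W    W    W
a=3:    L    L    L    L    W    W    W    W
a=4:    W    W    W    W    W    L    L    L
a=5:    W    W    W    W    L    W    W    W
Cells with no legal move (terminal, hence L): (0,0), (0,1), (0,2), (0,3).
The remaining L cells, each justified by listing all of its moves:
(1,5): →(0,5)(W), (1,1)(W), (0,4)(W) — all W, so L
(1,6): →(0,6)(W), (1,2)(W), (0,5)(W) — all W, so L
(1,7): →(0,7)(W), (1,3)(W), (0,6)(W) — all W, so L
(2,4): →(1,4)(W), (0,4)(W), (2,0)(W), (1,3)(W) — all W, so L
(3,0): →(2,0)(W), (1,0)(W) — all W, so L
(3,1): →(2,1)(W), (1,1)(W), (2,0)(W) — all W, so L
(3,2): →(2,2)(W), (1,2)(W), (2,1)(W) — all W, so L
(3,3): →(2,3)(W), (1,3)(W), (2,2)(W) — all W, so L
(4,5): →(3,5)(W), (2,5)(W), (4,1)(W), (3,4)(W) — all W, so L
(4,6): →(3,6)(W), (2,6)(W), (4,2)(W), (3,5)(W) — all W, so L
(4,7): →(3,7)(W), (2,7)(W), (4,3)(W), (3,6)(W) — all W, so L
(5,4): →(4,4)(W), (3,4)(W), (0,4)(W), (5,0)(W), (4,3)(W) — all W, so L
Every other cell has at least one move into one of the L cells above, so it is W.
From (5,7), the L positions reachable in one move are: (4,7), (4,6). Any move reaching one of these is winning.

Move to (4,7).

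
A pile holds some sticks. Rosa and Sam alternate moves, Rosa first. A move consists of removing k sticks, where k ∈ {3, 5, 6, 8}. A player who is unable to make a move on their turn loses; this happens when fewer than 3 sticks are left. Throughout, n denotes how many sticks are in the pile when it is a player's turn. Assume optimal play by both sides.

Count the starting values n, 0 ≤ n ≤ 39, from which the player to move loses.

Use the standard recursion: the mover loses at a terminal position; elsewhere, the mover wins exactly when some move hands the opponent an L position.
n=0: no move → L
n=1: no move → L
n=2: no move → L
n=3: W (go to 0, an L position)
n=4: W (go to 1, an L position)
n=5: W (go to 2, an L position)
n=6: W (go to 1, an L position)
n=7: W (go to 2, an L position)
n=8: W (go to 2, an L position)
n=9: W (go to 1, an L position)
n=10: W (go to 2, an L position)
n=11: L (options 8(W), 6(W), 5(W), 3(W) are all W)
n=12: L (options 9(W), 7(W), 6(W), 4(W) are all W)
n=13: L (options 10(W), 8(W), 7(W), 5(W) are all W)
n=14: W (go to 11, an L position)
n=15: W (go to 12, an L position)
n=16: W (go to 13, an L position)
n=17: W (go to 12, an L position)
n=18: W (go to 13, an L position)
n=19: W (go to 13, an L position)
n=20: W (go to 12, an L position)
n=21: W (go to 13, an L position)
n=22: L (options 19(W), 17(W), 16(W), 14(W) are all W)
n=23: L (options 20(W), 18(W), 17(W), 15(W) are all W)
n=24: L (options 21(W), 19(W), 18(W), 16(W) are all W)
n=25: W (go to 22, an L position)
n=26: W (go to 23, an L position)
n=27: W (go to 24, an L position)
n=28: W (go to 23, an L position)
n=29: W (go to 24, an L position)
n=30: W (go to 24, an L position)
n=31: W (go to 23, an L position)
n=32: W (go to 24, an L position)
n=33: L (options 30(W), 28(W), 27(W), 25(W) are all W)
n=34: L (options 31(W), 29(W), 28(W), 26(W) are all W)
n=35: L (options 32(W), 30(W), 29(W), 27(W) are all W)
n=36: W (go to 33, an L position)
n=37: W (go to 34, an L position)
n=38: W (go to 35, an L position)
n=39: W (go to 34, an L position)
L entries with 0 ≤ n ≤ 39: n = 0, 1, 2, 11, 12, 13, 22, 23, 24, 33, 34, 35; that makes 12.

12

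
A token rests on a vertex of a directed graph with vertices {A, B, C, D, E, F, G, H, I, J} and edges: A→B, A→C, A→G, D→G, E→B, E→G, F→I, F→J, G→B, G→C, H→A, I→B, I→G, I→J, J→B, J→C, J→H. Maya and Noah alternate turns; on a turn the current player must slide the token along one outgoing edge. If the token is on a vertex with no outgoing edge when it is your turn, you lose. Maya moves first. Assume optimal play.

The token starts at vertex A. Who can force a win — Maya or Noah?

Positions with no move are L. A position that does have a move is losing for the player to move precisely when every available move leads to a winning position for the opponent. Fill in the labels:
Every edge goes from a vertex to one that appears earlier in the order C, B, G, A, E, H, D, J, I, F, so processing vertices in that order labels each vertex after all of its successors.
C: no outgoing edge → L
B: no outgoing edge → L
G: W (go to B, an L position)
A: W (go to B, an L position)
E: W (go to B, an L position)
H: L (sole option A(W) is W)
D: L (sole option G(W) is W)
J: W (go to H, an L position)
I: W (go to B, an L position)
F: L (options I(W), J(W) are all W)
From A Maya can move to B, reaching an L position.

Maya wins.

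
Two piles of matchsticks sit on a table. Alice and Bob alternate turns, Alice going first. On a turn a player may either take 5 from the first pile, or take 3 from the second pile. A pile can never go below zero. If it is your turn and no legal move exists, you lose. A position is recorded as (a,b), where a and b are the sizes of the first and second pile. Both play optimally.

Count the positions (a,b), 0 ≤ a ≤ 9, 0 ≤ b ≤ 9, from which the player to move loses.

Compute win/loss labels from the base case upward. A position with no move is L. Any other position is W if it can reach an L in one move, else L.
Every move lowers a or b (never raises either), so fill the grid row by row in increasing a, and left to right within a row: each cell's successors are then already labelled.
      b=0  b=1  b=2  b=3  b=4  b=5  b=6  b=7  b=8  b=9
a=0:    L    L    L    W    W    W    L    L    L    W
a=1:    L    L    L    W    W    W    L    L    L    W
a=2:    L    L    L    W    W    W    L    L    L    W
a=3:    L    L    L    W    W    W    L    L    L    W
a=4:    L    L    L    W    W    W    L    L    L    W
a=5:    W    W    W    L    L    L    W    W    W    L
a=6:    W    W    W    L    L    L    W    W    W    L
a=7:    W    W    W    L    L    L    W    W    W    L
a=8:    W    W    W    L    L    L    W    W    W    L
a=9:    W    W    W    L    L    L    W    W    W    L
Cells with no legal move (terminal, hence L): (0,0), (0,1), (0,2), (1,0), (1,1), (1,2), (2,0), (2,1), (2,2), (3,0), (3,1), (3,2), (4,0), (4,1), (4,2).
The remaining L cells, each justified by listing all of its moves:
(0,6): →(0,3)(W) only, which is W, so L
(0,7): →(0,4)(W) only, which is W, so L
(0,8): →(0,5)(W) only, which is W, so L
(1,6): →(1,3)(W) only, which is W, so L
(1,7): →(1,4)(W) only, which is W, so L
(1,8): →(1,5)(W) only, which is W, so L
(2,6): →(2,3)(W) only, which is W, so L
(2,7): →(2,4)(W) only, which is W, so L
(2,8): →(2,5)(W) only, which is W, so L
(3,6): →(3,3)(W) only, which is W, so L
(3,7): →(3,4)(W) only, which is W, so L
(3,8): →(3,5)(W) only, which is W, so L
(4,6): →(4,3)(W) only, which is W, so L
(4,7): →(4,4)(W) only, which is W, so L
(4,8): →(4,5)(W) only, which is W, so L
(5,3): →(0,3)(W), (5,0)(W) — all W, so L
(5,4): →(0,4)(W), (5,1)(W) — all W, so L
(5,5): →(0,5)(W), (5,2)(W) — all W, so L
(5,9): →(0,9)(W), (5,6)(W) — all W, so L
(6,3): →(1,3)(W), (6,0)(W) — all W, so L
(6,4): →(1,4)(W), (6,1)(W) — all W, so L
(6,5): →(1,5)(W), (6,2)(W) — all W, so L
(6,9): →(1,9)(W), (6,6)(W) — all W, so L
(7,3): →(2,3)(W), (7,0)(W) — all W, so L
(7,4): →(2,4)(W), (7,1)(W) — all W, so L
(7,5): →(2,5)(W), (7,2)(W) — all W, so L
(7,9): →(2,9)(W), (7,6)(W) — all W, so L
(8,3): →(3,3)(W), (8,0)(W) — all W, so L
(8,4): →(3,4)(W), (8,1)(W) — all W, so L
(8,5): →(3,5)(W), (8,2)(W) — all W, so L
(8,9): →(3,9)(W), (8,6)(W) — all W, so L
(9,3): →(4,3)(W), (9,0)(W) — all W, so L
(9,4): →(4,4)(W), (9,1)(W) — all W, so L
(9,5): →(4,5)(W), (9,2)(W) — all W, so L
(9,9): →(4,9)(W), (9,6)(W) — all W, so L
Every other cell has at least one move into one of the L cells above, so it is W.
L cells per row: a=0: 6, a=1: 6, a=2: 6, a=3: 6, a=4: 6, a=5: 4, a=6: 4, a=7: 4, a=8: 4, a=9: 4; total 50.

50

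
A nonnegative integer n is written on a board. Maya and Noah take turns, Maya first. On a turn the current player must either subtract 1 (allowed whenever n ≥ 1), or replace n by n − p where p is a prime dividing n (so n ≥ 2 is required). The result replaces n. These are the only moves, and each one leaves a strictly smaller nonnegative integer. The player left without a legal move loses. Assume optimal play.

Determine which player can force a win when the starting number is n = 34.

Positions with no move are L. A position that does have a move is losing for the player to move precisely when every available move leads to a winning position for the opponent. Fill in the labels:
n=0: no move → L
n=1: can move to 0, which is L ⇒ W
n=2: can move to 0, which is L ⇒ W
n=3: can move to 0, which is L ⇒ W
n=4: moves to 2(W), 3(W); every one is W ⇒ L
n=5: can move to 0, which is L ⇒ W
n=6: can move to 4, which is L ⇒ W
n=7: can move to 0, which is L ⇒ W
n=8: moves to 6(W), 7(W); every one is W ⇒ L
n=9: can move to 8, which is L ⇒ W
n=10: can move to 8, which is L ⇒ W
n=11: can move to 0, which is L ⇒ W
n=12: moves to 9(W), 10(W), 11(W); every one is W ⇒ L
n=13: can move to 0, which is L ⇒ W
n=14: can move to 12, which is L ⇒ W
n=15: can move to 12, which is L ⇒ W
n=16: moves to 14(W), 15(W); every one is W ⇒ L
n=17: can move to 0, which is L ⇒ W
n=18: can move to 16, which is L ⇒ W
n=19: can move to 0, which is L ⇒ W
n=20: moves to 15(W), 18(W), 19(W); every one is W ⇒ L
n=21: can move to 20, which is L ⇒ W
n=22: can move to 20, which is L ⇒ W
n=23: can move to 0, which is L ⇒ W
n=24: moves to 21(W), 22(W), 23(W); every one is W ⇒ L
n=25: can move to 20, which is L ⇒ W
n=26: can move to 24, which is L ⇒ W
n=27: can move to 24, which is L ⇒ W
n=28: moves to 21(W), 26(W), 27(W); every one is W ⇒ L
n=29: can move to 0, which is L ⇒ W
n=30: can move to 28, which is L ⇒ W
n=31: can move to 0, which is L ⇒ W
n=32: moves to 30(W), 31(W); every one is W ⇒ L
n=33: can move to 32, which is L ⇒ W
n=34: can move to 32, which is L ⇒ W
The starting position 34 is W: Maya should move to 32, handing over an L position.

Maya wins.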